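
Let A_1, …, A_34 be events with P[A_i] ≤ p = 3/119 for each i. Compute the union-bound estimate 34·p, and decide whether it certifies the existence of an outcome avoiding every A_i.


Union bound: P[∪_{i=1}^{34} A_i] ≤ Σ_i P[A_i] ≤ 34·p = 34·(3/119) = 6/7.
Numerically: 6/7 ≈ 0.8571429.
Is 6/7 < 1? YES.
Since P[∪ A_i] ≤ 6/7 < 1, the complement has P[∩ A_i^c] ≥ 1 − 6/7 = 1/7 > 0, so some outcome avoids every A_i.

34·p = 6/7 ≈ 0.8571429; existence CERTIFIED by the union bound.


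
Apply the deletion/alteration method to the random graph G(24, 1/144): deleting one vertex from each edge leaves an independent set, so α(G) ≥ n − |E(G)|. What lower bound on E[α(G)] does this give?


E[|E(G)|] = C(24, 2)·p = 276 · (1/144) = 23/12.
E[α(G)] ≥ n − E[|E(G)|] = 24 − 23/12 = 265/12.
Numerically: ≈ 22.0833.
(This is only a lower bound; the true E[α(G)] may be larger.)

E[α(G)] ≥ 265/12 ≈ 22.0833.


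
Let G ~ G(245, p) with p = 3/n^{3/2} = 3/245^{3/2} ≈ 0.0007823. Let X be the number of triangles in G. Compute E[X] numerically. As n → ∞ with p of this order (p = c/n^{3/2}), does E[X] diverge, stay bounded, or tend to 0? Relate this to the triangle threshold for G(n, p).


Number of potential triangles: C(245, 3) = 2421090.
Each occurs with probability p³ ≈ (0.0007823)³ ≈ 4.7875838e-10.
By linearity: E[X] = C(245, 3)·p³ ≈ 2421090 · 4.7875838e-10 ≈ 0.00116.
Since α = 3/2 > 1, p = c/n^{3/2} = o(1/n) is below the triangle threshold p ~ 1/n. Asymptotically E[X] ~ (c³/6)·n^{3(1−α)} = (3³/6)·n^{-1.5} → 0, so by Markov's inequality G has no triangles w.h.p.

E[X] ≈ 0.00116; in regime p = Θ(1/n^{3/2}) E[X] tends to 0 (below the triangle threshold p ~ 1/n).


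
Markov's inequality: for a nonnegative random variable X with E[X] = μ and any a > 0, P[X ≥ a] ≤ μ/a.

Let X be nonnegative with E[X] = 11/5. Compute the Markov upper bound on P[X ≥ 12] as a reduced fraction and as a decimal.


μ = E[X] = 11/5, a = 12.
Markov: P[X ≥ 12] ≤ μ/a = (11/5)/12 = 11/60.
Numerically: ≈ 0.1833.
(Since a = 12 > μ = 2.2000, the bound 11/60 is < 1 and informative.)

P[X ≥ 12] ≤ 11/60 ≈ 0.1833.


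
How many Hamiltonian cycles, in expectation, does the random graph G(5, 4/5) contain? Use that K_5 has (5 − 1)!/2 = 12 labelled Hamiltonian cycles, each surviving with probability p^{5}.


K_5 has (5 − 1)!/2 = 12 labelled Hamiltonian cycles.
For each such Hamiltonian cycle H, let X_H = 1 if all 5 edges of H are present in G. Then P[X_H = 1] = p^{5} = (4/5)^{5} = 1024/3125.
By linearity: E[X] = Σ_H E[X_H] = 12 · p^{5} = 12 · 1024/3125 = 12288/3125.
Numerically: E[X] ≈ 3.93.

E[X] = 12 · (4/5)^{5} = 12288/3125 ≈ 3.93.


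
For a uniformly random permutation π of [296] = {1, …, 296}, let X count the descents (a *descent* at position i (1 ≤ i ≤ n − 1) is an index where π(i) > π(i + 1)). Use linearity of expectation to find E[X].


Write X = Σ X_I over i = 1, …, 295, with X_I the indicator of one descent.
There are 295 indicators.
For each fixed i, the pair (π(i), π(i+1)) is a uniformly random ordered pair of distinct values from {1, …, 296}; by symmetry P[π(i) > π(i+1)] = 1/2.
By linearity: E[X] = 295 · (1/2) = (296 − 1) · (1/2) = 295/2 ≈ 147.50000.

E[X] = 295/2 = 147.50000.


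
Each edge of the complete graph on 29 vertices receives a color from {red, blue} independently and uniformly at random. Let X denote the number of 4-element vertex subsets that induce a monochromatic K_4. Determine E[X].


Let X = Σ_S X_S over the C(29, 4) = 23751 subsets S of size 4, where X_S = 1 if the K_4 on S is monochromatic.
For a fixed S, the K_4 on S has C(4, 2) = 6 edges. P[all 6 edges red] = (1/2)^6, and likewise for blue, so P[monochromatic] = 2·(1/2)^6 = 2^{1 − 6} = 1/32.
Summing: E[X] = C(29, 4) · 2^{1 − 6} = 23751 · 1/32 = 23751/32.
Numerically: E[X] ≈ 742.21875.

E[X] = C(29,4)·2^(1−C(4,2)) = 23751/32 ≈ 742.21875.


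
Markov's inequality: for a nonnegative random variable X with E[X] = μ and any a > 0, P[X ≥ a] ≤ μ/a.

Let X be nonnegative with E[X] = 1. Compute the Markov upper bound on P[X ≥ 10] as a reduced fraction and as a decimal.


μ = E[X] = 1, a = 10.
Markov: P[X ≥ 10] ≤ μ/a = (1)/10 = 1/10.
Numerically: ≈ 0.1000.
(Since a = 10 > μ = 1.0000, the bound 1/10 is < 1 and informative.)

P[X ≥ 10] ≤ 1/10 ≈ 0.1000.


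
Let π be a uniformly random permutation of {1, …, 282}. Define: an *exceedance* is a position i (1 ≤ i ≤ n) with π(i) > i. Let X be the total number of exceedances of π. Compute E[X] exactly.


Write X = Σ_{i=1}^{282} X_i, where X_i = 1_{π(i) > i}.
For each fixed i, π(i) is uniform over {1, …, 282} (marginal of a uniform permutation), so P[π(i) > i] = (n − i)/n. Summing: Σ_{i=1}^{282} (n − i)/n = (0 + 1 + … + 281)/282 = 282(282 − 1)/(2·282) = (282 − 1)/2.
Hence E[X] = Σ_{i=1}^{282} (282 − i)/282 = 281/2 ≈ 140.50000.

E[X] = 281/2 = 140.50000.


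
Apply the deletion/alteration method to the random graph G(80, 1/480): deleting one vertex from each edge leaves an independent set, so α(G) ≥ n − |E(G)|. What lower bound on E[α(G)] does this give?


E[|E(G)|] = C(80, 2)·p = 3160 · (1/480) = 79/12.
E[α(G)] ≥ n − E[|E(G)|] = 80 − 79/12 = 881/12.
Numerically: ≈ 73.416667.
(This is only a lower bound; the true E[α(G)] may be larger.)

E[α(G)] ≥ 881/12 ≈ 73.416667.


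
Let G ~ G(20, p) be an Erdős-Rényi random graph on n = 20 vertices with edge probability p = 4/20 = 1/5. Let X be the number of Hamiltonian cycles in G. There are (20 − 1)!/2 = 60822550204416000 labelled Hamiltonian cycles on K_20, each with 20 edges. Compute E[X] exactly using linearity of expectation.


K_20 has (20 − 1)!/2 = 60822550204416000 labelled Hamiltonian cycles.
For each such Hamiltonian cycle H, let X_H = 1 if all 20 edges of H are present in G. Then P[X_H = 1] = p^{20} = (1/5)^{20} = 1/95367431640625.
Summing the indicators: E[X] = Σ_H E[X_H] = 60822550204416000 · p^{20} = 60822550204416000 · 1/95367431640625 = 486580401635328/762939453125.
Numerically: E[X] ≈ 637.8.

E[X] = 60822550204416000 · (1/5)^{20} = 486580401635328/762939453125 ≈ 637.8.


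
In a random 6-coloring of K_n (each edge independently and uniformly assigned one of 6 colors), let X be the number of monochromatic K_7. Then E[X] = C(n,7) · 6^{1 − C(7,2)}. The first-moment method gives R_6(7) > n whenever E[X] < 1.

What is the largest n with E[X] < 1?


We need C(n, 7) · 6^{1 − 21} < 1, i.e. C(n, 7) < 6^{21 − 1} = 3656158440062976.
Check values of n near the boundary:
  n = 562: C(562, 7) = 3384017972944752; 3384017972944752 < 3656158440062976? YES
  n = 563: C(563, 7) = 3426622515769596; 3426622515769596 < 3656158440062976? YES
  n = 564: C(564, 7) = 3469685994423792; 3469685994423792 < 3656158440062976? YES
  n = 565: C(565, 7) = 3513212521235560; 3513212521235560 < 3656158440062976? YES
  n = 566: C(566, 7) = 3557206237959440; 3557206237959440 < 3656158440062976? YES
  n = 567: C(567, 7) = 3601671315933933; 3601671315933933 < 3656158440062976? YES
  n = 568: C(568, 7) = 3646611956239704; 3646611956239704 < 3656158440062976? YES
  n = 569: C(569, 7) = 3692032389858348; 3692032389858348 < 3656158440062976? NO
The largest n with C(n, 7) < 3656158440062976 is n = 568 (where E[X] = 16882462760369/16926659444736 ≈ 0.9973889). Hence R_6(7) > 568, i.e. R_6(7) ≥ 569.

Largest n = 568; hence R_6(7) > 568.


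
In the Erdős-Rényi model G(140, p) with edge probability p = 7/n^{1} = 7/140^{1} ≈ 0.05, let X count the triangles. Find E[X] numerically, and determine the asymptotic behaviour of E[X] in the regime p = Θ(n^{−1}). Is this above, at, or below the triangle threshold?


Number of potential triangles: C(140, 3) = 447580.
Each occurs with probability p³ ≈ (0.05)³ ≈ 1.25000e-04.
By linearity: E[X] = C(140, 3)·p³ ≈ 447580 · 1.25000e-04 ≈ 55.948.
Here α = 1, so p = 7/n is exactly at the triangle threshold p ~ 1/n. Asymptotically E[X] → c³/6 = 7³/6 = 343/6 ≈ 57.167, a bounded constant. In this regime the triangle count is asymptotically Poisson(c³/6).

E[X] ≈ 55.948; in regime p = Θ(1/n^{1}) E[X] stays bounded (at the triangle threshold p ~ 1/n).


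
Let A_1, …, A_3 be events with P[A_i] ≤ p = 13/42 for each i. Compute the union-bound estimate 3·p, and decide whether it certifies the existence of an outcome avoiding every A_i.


Union bound: P[∪_{i=1}^{3} A_i] ≤ Σ_i P[A_i] ≤ 3·p = 3·(13/42) = 13/14.
Numerically: 13/14 ≈ 0.928571.
Is 13/14 < 1? YES.
Since P[∪ A_i] ≤ 13/14 < 1, the complement has P[∩ A_i^c] ≥ 1 − 13/14 = 1/14 > 0, so some outcome avoids every A_i.

3·p = 13/14 ≈ 0.928571; existence CERTIFIED by the union bound.


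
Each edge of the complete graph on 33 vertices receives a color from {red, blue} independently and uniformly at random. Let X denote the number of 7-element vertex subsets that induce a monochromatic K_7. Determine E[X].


Let X = Σ_S X_S over the C(33, 7) = 4272048 subsets S of size 7, where X_S = 1 if the K_7 on S is monochromatic.
For a fixed S, the K_7 on S has C(7, 2) = 21 edges. P[all 21 edges red] = (1/2)^21, and likewise for blue, so P[monochromatic] = 2·(1/2)^21 = 2^{1 − 21} = 1/1048576.
Summing: E[X] = C(33, 7) · 2^{1 − 21} = 4272048 · 1/1048576 = 267003/65536.
Numerically: E[X] ≈ 4.07414.

E[X] = C(33,7)·2^(1−C(7,2)) = 267003/65536 ≈ 4.07414.


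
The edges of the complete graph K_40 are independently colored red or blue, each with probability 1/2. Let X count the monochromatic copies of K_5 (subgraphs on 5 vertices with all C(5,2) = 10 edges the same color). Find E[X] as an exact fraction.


Let X = Σ_S X_S over the C(40, 5) = 658008 subsets S of size 5, where X_S = 1 if the K_5 on S is monochromatic.
For a fixed S, the K_5 on S has C(5, 2) = 10 edges. P[all 10 edges red] = (1/2)^10, and likewise for blue, so P[monochromatic] = 2·(1/2)^10 = 2^{1 − 10} = 1/512.
By linearity of expectation: E[X] = C(40, 5) · 2^{1 − 10} = 658008 · 1/512 = 82251/64.
Numerically: E[X] ≈ 1285.172.

E[X] = C(40,5)·2^(1−C(5,2)) = 82251/64 ≈ 1285.172.


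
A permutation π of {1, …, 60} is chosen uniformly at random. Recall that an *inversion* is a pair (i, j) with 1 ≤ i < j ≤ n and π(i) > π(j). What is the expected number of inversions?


Write X = Σ X_I over the C(60, 2) = 1770 pairs i < j, with X_I the indicator of one inversion.
There are 1770 indicators.
For each fixed pair i < j, the values π(i) and π(j) are two distinct elements of {1, …, 60} in uniformly random order; by symmetry P[π(i) > π(j)] = 1/2.
By linearity: E[X] = 1770 · (1/2) = C(60, 2) · (1/2) = 1770/2 = 885 ≈ 885.000000.

E[X] = 885 = 885.000000.


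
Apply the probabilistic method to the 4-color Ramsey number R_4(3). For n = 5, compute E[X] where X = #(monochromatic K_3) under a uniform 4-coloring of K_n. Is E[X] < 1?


E[X] = C(5, 3) · 4^{1 − 3} = 10 · 4^{−2} = 10/16.
As a reduced fraction: E[X] = 5/8 ≈ 0.625.
Is E[X] < 1? YES.
Since E[X] < 1, there exists a 4-coloring of K_{5} with no monochromatic K_3; hence R_4(3) > 5.

E[X] = 5/8 ≈ 0.625; E[X] < 1, so R_4(3) > 5.


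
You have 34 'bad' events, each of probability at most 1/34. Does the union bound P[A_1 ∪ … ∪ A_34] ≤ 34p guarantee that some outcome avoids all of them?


Union bound: P[∪_{i=1}^{34} A_i] ≤ Σ_i P[A_i] ≤ 34·p = 34·(1/34) = 1.
Numerically: 1 ≈ 1.00000.
Is 1 < 1? NO.
Since the bound 1 is ≥ 1, the union bound is uninformative here; it does NOT by itself certify existence.

34·p = 1 ≈ 1.00000; existence NOT certified by the union bound.


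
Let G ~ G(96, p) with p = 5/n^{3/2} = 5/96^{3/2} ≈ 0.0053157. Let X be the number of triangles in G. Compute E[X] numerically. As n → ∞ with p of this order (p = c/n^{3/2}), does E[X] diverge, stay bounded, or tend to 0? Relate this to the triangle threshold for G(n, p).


Number of potential triangles: C(96, 3) = 142880.
Each occurs with probability p³ ≈ (0.0053157)³ ≈ 1.5020676e-07.
By linearity: E[X] = C(96, 3)·p³ ≈ 142880 · 1.5020676e-07 ≈ 0.02146.
Since α = 3/2 > 1, p = c/n^{3/2} = o(1/n) is below the triangle threshold p ~ 1/n. Asymptotically E[X] ~ (c³/6)·n^{3(1−α)} = (5³/6)·n^{-1.5} → 0, so by Markov's inequality G has no triangles w.h.p.

E[X] ≈ 0.02146; in regime p = Θ(1/n^{3/2}) E[X] tends to 0 (below the triangle threshold p ~ 1/n).


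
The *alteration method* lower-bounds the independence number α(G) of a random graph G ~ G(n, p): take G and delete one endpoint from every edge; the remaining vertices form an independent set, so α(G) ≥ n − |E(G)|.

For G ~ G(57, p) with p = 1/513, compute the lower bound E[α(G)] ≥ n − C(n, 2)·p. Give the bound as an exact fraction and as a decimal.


E[|E(G)|] = C(57, 2)·p = 1596 · (1/513) = 28/9.
E[α(G)] ≥ n − E[|E(G)|] = 57 − 28/9 = 485/9.
Numerically: ≈ 53.88889.
(This is only a lower bound; the true E[α(G)] may be larger.)

E[α(G)] ≥ 485/9 ≈ 53.88889.


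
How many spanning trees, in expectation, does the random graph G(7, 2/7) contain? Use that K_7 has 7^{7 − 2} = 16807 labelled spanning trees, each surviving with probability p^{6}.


K_7 has 7^{7 − 2} = 16807 labelled spanning trees.
For each such spanning tree H, let X_H = 1 if all 6 edges of H are present in G. Then P[X_H = 1] = p^{6} = (2/7)^{6} = 64/117649.
By linearity of expectation: E[X] = Σ_H E[X_H] = 16807 · p^{6} = 16807 · 64/117649 = 64/7.
Numerically: E[X] ≈ 9.1429.

E[X] = 16807 · (2/7)^{6} = 64/7 ≈ 9.1429.


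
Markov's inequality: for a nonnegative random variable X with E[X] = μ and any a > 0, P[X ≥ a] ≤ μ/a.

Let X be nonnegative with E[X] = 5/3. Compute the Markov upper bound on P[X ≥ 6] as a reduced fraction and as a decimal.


μ = E[X] = 5/3, a = 6.
Markov: P[X ≥ 6] ≤ μ/a = (5/3)/6 = 5/18.
Numerically: ≈ 0.278.
(Since a = 6 > μ = 1.667, the bound 5/18 is < 1 and informative.)

P[X ≥ 6] ≤ 5/18 ≈ 0.278.


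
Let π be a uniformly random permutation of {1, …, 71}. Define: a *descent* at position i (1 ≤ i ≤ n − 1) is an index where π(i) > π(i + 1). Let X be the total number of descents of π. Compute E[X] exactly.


Write X = Σ X_I over i = 1, …, 70, with X_I the indicator of one descent.
There are 70 indicators.
For each fixed i, the pair (π(i), π(i+1)) is a uniformly random ordered pair of distinct values from {1, …, 71}; by symmetry P[π(i) > π(i+1)] = 1/2.
By linearity: E[X] = 70 · (1/2) = (71 − 1) · (1/2) = 35 ≈ 35.000.

E[X] = 35 = 35.000.


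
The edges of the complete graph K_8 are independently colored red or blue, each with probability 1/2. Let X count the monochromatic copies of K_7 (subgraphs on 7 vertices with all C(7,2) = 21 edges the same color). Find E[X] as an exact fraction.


Let X = Σ_S X_S over the C(8, 7) = 8 subsets S of size 7, where X_S = 1 if the K_7 on S is monochromatic.
For a fixed S, the K_7 on S has C(7, 2) = 21 edges. P[all 21 edges red] = (1/2)^21, and likewise for blue, so P[monochromatic] = 2·(1/2)^21 = 2^{1 − 21} = 1/1048576.
Summing: E[X] = C(8, 7) · 2^{1 − 21} = 8 · 1/1048576 = 1/131072.
Numerically: E[X] ≈ 0.000.

E[X] = C(8,7)·2^(1−C(7,2)) = 1/131072 ≈ 0.000.


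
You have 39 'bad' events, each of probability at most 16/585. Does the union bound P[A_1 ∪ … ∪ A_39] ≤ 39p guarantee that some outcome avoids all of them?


Union bound: P[∪_{i=1}^{39} A_i] ≤ Σ_i P[A_i] ≤ 39·p = 39·(16/585) = 16/15.
Numerically: 16/15 ≈ 1.0666667.
Is 16/15 < 1? NO.
Since the bound 16/15 is ≥ 1, the union bound is uninformative here; it does NOT by itself certify existence.

39·p = 16/15 ≈ 1.0666667; existence NOT certified by the union bound.


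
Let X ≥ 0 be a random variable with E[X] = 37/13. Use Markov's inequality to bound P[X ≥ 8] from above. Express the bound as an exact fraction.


μ = E[X] = 37/13, a = 8.
Markov: P[X ≥ 8] ≤ μ/a = (37/13)/8 = 37/104.
Numerically: ≈ 0.35577.
(Since a = 8 > μ = 2.84615, the bound 37/104 is < 1 and informative.)

P[X ≥ 8] ≤ 37/104 ≈ 0.35577.


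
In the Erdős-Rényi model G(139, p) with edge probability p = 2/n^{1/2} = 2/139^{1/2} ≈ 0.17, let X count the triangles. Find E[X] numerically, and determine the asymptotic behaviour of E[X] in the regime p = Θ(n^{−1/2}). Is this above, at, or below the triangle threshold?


Number of potential triangles: C(139, 3) = 437989.
Each occurs with probability p³ ≈ (0.17)³ ≈ 4.88166e-03.
By linearity: E[X] = C(139, 3)·p³ ≈ 437989 · 4.88166e-03 ≈ 2138.115.
Since α = 1/2 < 1, p = c/n^{1/2} ≫ 1/n is above the triangle threshold p ~ 1/n. Asymptotically E[X] ~ (c³/6)·n^{3(1−α)} = (2³/6)·n^{1.5} → ∞; triangles are abundant w.h.p.

E[X] ≈ 2138.115; in regime p = Θ(1/n^{1/2}) E[X] diverges (above the triangle threshold p ~ 1/n).


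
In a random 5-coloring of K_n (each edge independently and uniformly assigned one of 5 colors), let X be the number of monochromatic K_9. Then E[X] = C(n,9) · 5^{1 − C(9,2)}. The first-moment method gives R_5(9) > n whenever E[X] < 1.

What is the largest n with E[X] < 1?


We need C(n, 9) · 5^{1 − 36} < 1, i.e. C(n, 9) < 5^{36 − 1} = 2910383045673370361328125.
Check values of n near the boundary:
  n = 2168: C(2168, 9) = 2867804175977929537095120; 2867804175977929537095120 < 2910383045673370361328125? YES
  n = 2169: C(2169, 9) = 2879753360044504243499683; 2879753360044504243499683 < 2910383045673370361328125? YES
  n = 2170: C(2170, 9) = 2891746779868845075610510; 2891746779868845075610510 < 2910383045673370361328125? YES
  n = 2171: C(2171, 9) = 2903784578674959601827205; 2903784578674959601827205 < 2910383045673370361328125? YES
  n = 2172: C(2172, 9) = 2915866900084148060642020; 2915866900084148060642020 < 2910383045673370361328125? NO
  n = 2173: C(2173, 9) = 2927993888115921319674265; 2927993888115921319674265 < 2910383045673370361328125? NO
The largest n with C(n, 9) < 2910383045673370361328125 is n = 2171 (where E[X] = 580756915734991920365441/582076609134674072265625 ≈ 0.997733). Hence R_5(9) > 2171, i.e. R_5(9) ≥ 2172.

Largest n = 2171; hence R_5(9) > 2171.


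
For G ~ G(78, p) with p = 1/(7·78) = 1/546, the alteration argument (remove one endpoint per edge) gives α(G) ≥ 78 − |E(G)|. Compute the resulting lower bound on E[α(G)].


E[|E(G)|] = C(78, 2)·p = 3003 · (1/546) = 11/2.
E[α(G)] ≥ n − E[|E(G)|] = 78 − 11/2 = 145/2.
Numerically: ≈ 72.50000.
(This is only a lower bound; the true E[α(G)] may be larger.)

E[α(G)] ≥ 145/2 ≈ 72.50000.


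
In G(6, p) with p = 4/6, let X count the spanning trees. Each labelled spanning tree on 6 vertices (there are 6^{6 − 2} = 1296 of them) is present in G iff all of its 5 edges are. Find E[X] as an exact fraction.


K_6 has 6^{6 − 2} = 1296 labelled spanning trees.
For each such spanning tree H, let X_H = 1 if all 5 edges of H are present in G. Then P[X_H = 1] = p^{5} = (2/3)^{5} = 32/243.
By linearity: E[X] = Σ_H E[X_H] = 1296 · p^{5} = 1296 · 32/243 = 512/3.
Numerically: E[X] ≈ 170.7.

E[X] = 1296 · (2/3)^{5} = 512/3 ≈ 170.7.


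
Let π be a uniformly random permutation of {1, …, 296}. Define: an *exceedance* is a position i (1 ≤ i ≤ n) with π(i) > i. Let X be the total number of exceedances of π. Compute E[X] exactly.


Write X = Σ_{i=1}^{296} X_i, where X_i = 1_{π(i) > i}.
For each fixed i, π(i) is uniform over {1, …, 296} (marginal of a uniform permutation), so P[π(i) > i] = (n − i)/n. Summing: Σ_{i=1}^{296} (n − i)/n = (0 + 1 + … + 295)/296 = 296(296 − 1)/(2·296) = (296 − 1)/2.
Hence E[X] = Σ_{i=1}^{296} (296 − i)/296 = 295/2 ≈ 147.500000.

E[X] = 295/2 = 147.500000.


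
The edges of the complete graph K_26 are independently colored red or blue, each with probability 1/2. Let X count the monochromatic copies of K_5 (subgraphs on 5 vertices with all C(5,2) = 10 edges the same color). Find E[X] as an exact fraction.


Let X = Σ_S X_S over the C(26, 5) = 65780 subsets S of size 5, where X_S = 1 if the K_5 on S is monochromatic.
For a fixed S, the K_5 on S has C(5, 2) = 10 edges. P[all 10 edges red] = (1/2)^10, and likewise for blue, so P[monochromatic] = 2·(1/2)^10 = 2^{1 − 10} = 1/512.
By linearity: E[X] = C(26, 5) · 2^{1 − 10} = 65780 · 1/512 = 16445/128.
Numerically: E[X] ≈ 128.477.

E[X] = C(26,5)·2^(1−C(5,2)) = 16445/128 ≈ 128.477.


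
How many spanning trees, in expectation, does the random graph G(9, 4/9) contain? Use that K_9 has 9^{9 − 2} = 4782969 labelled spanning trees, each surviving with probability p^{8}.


K_9 has 9^{9 − 2} = 4782969 labelled spanning trees.
For each such spanning tree H, let X_H = 1 if all 8 edges of H are present in G. Then P[X_H = 1] = p^{8} = (4/9)^{8} = 65536/43046721.
By linearity of expectation: E[X] = Σ_H E[X_H] = 4782969 · p^{8} = 4782969 · 65536/43046721 = 65536/9.
Numerically: E[X] ≈ 7281.78.

E[X] = 4782969 · (4/9)^{8} = 65536/9 ≈ 7281.78.


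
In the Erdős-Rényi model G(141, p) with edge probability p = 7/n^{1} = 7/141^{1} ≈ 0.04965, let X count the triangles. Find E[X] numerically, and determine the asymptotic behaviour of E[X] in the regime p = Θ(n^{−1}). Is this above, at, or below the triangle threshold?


Number of potential triangles: C(141, 3) = 457310.
Each occurs with probability p³ ≈ (0.04965)³ ≈ 1.223592e-04.
By linearity: E[X] = C(141, 3)·p³ ≈ 457310 · 1.223592e-04 ≈ 55.9561.
Here α = 1, so p = 7/n is exactly at the triangle threshold p ~ 1/n. Asymptotically E[X] → c³/6 = 7³/6 = 343/6 ≈ 57.1667, a bounded constant. In this regime the triangle count is asymptotically Poisson(c³/6).

E[X] ≈ 55.9561; in regime p = Θ(1/n^{1}) E[X] stays bounded (at the triangle threshold p ~ 1/n).


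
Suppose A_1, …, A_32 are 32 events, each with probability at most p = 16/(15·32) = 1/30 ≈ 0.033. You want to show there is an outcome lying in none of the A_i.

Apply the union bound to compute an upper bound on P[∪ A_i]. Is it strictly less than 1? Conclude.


Union bound: P[∪_{i=1}^{32} A_i] ≤ Σ_i P[A_i] ≤ 32·p = 32·(1/30) = 16/15.
Numerically: 16/15 ≈ 1.067.
Is 16/15 < 1? NO.
Since the bound 16/15 is ≥ 1, the union bound is uninformative here; it does NOT by itself certify existence.

32·p = 16/15 ≈ 1.067; existence NOT certified by the union bound.


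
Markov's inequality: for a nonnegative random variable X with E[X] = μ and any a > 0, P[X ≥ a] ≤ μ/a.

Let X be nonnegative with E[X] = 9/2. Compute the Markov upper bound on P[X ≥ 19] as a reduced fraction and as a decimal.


μ = E[X] = 9/2, a = 19.
Markov: P[X ≥ 19] ≤ μ/a = (9/2)/19 = 9/38.
Numerically: ≈ 0.23684.
(Since a = 19 > μ = 4.50000, the bound 9/38 is < 1 and informative.)

P[X ≥ 19] ≤ 9/38 ≈ 0.23684.


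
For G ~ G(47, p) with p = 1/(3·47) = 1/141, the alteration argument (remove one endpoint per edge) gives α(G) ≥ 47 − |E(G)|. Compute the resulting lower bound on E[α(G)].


E[|E(G)|] = C(47, 2)·p = 1081 · (1/141) = 23/3.
E[α(G)] ≥ n − E[|E(G)|] = 47 − 23/3 = 118/3.
Numerically: ≈ 39.3333.
(This is only a lower bound; the true E[α(G)] may be larger.)

E[α(G)] ≥ 118/3 ≈ 39.3333.


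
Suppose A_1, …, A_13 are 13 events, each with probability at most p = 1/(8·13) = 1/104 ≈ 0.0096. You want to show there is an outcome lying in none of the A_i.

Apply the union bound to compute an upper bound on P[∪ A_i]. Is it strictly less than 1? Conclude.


Union bound: P[∪_{i=1}^{13} A_i] ≤ Σ_i P[A_i] ≤ 13·p = 13·(1/104) = 1/8.
Numerically: 1/8 ≈ 0.1250.
Is 1/8 < 1? YES.
Since P[∪ A_i] ≤ 1/8 < 1, the complement has P[∩ A_i^c] ≥ 1 − 1/8 = 7/8 > 0, so some outcome avoids every A_i.

13·p = 1/8 ≈ 0.1250; existence CERTIFIED by the union bound.


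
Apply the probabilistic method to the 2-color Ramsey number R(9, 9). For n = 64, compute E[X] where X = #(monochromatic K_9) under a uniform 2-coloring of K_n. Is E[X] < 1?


E[X] = C(64, 9) · 2^{1 − 36} = 27540584512 · 2^{−35} = 27540584512/34359738368.
As a reduced fraction: E[X] = 430321633/536870912 ≈ 0.8015.
Is E[X] < 1? YES.
Since E[X] < 1, there exists a 2-coloring of K_{64} with no monochromatic K_9; hence R(9, 9) > 64.

E[X] = 430321633/536870912 ≈ 0.8015; E[X] < 1, so R(9, 9) > 64.


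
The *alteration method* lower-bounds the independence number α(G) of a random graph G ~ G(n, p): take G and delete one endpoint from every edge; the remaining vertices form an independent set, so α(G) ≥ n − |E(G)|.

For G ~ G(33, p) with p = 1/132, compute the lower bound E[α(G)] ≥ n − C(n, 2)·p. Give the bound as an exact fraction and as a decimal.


E[|E(G)|] = C(33, 2)·p = 528 · (1/132) = 4.
E[α(G)] ≥ n − E[|E(G)|] = 33 − 4 = 29.
Numerically: ≈ 29.00000.
(This is only a lower bound; the true E[α(G)] may be larger.)

E[α(G)] ≥ 29 ≈ 29.00000.


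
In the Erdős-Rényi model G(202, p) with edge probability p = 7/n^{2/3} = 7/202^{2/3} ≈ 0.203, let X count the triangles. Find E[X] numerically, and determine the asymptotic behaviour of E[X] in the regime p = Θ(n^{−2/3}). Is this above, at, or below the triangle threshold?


Number of potential triangles: C(202, 3) = 1353400.
Each occurs with probability p³ ≈ (0.203)³ ≈ 8.40604e-03.
By linearity: E[X] = C(202, 3)·p³ ≈ 1353400 · 8.40604e-03 ≈ 11376.733.
Since α = 2/3 < 1, p = c/n^{2/3} ≫ 1/n is above the triangle threshold p ~ 1/n. Asymptotically E[X] ~ (c³/6)·n^{3(1−α)} = (7³/6)·n^{1} → ∞; triangles are abundant w.h.p.

E[X] ≈ 11376.733; in regime p = Θ(1/n^{2/3}) E[X] diverges (above the triangle threshold p ~ 1/n).


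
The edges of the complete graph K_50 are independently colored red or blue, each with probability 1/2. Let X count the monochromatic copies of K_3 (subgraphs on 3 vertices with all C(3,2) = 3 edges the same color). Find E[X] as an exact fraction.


Let X = Σ_S X_S over the C(50, 3) = 19600 subsets S of size 3, where X_S = 1 if the K_3 on S is monochromatic.
For a fixed S, the K_3 on S has C(3, 2) = 3 edges. P[all 3 edges red] = (1/2)^3, and likewise for blue, so P[monochromatic] = 2·(1/2)^3 = 2^{1 − 3} = 1/4.
By linearity: E[X] = C(50, 3) · 2^{1 − 3} = 19600 · 1/4 = 4900.
Numerically: E[X] ≈ 4900.00000.

E[X] = C(50,3)·2^(1−C(3,2)) = 4900 ≈ 4900.00000.


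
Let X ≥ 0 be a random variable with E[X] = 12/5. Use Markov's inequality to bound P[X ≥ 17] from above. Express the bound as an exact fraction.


μ = E[X] = 12/5, a = 17.
Markov: P[X ≥ 17] ≤ μ/a = (12/5)/17 = 12/85.
Numerically: ≈ 0.141.
(Since a = 17 > μ = 2.400, the bound 12/85 is < 1 and informative.)

P[X ≥ 17] ≤ 12/85 ≈ 0.141.


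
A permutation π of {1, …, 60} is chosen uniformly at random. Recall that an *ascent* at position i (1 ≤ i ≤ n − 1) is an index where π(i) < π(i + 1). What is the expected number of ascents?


Write X = Σ X_I over i = 1, …, 59, with X_I the indicator of one ascent.
There are 59 indicators.
For each fixed i, the pair (π(i), π(i+1)) is a uniformly random ordered pair of distinct values from {1, …, 60}; by symmetry P[π(i) < π(i+1)] = 1/2.
By linearity: E[X] = 59 · (1/2) = (60 − 1) · (1/2) = 59/2 ≈ 29.5000.

E[X] = 59/2 = 29.5000.


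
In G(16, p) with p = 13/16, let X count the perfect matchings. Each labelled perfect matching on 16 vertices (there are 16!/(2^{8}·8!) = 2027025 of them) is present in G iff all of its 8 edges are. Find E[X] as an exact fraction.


K_16 has 16!/(2^{8}·8!) = 2027025 labelled perfect matchings.
For each such perfect matching H, let X_H = 1 if all 8 edges of H are present in G. Then P[X_H = 1] = p^{8} = (13/16)^{8} = 815730721/4294967296.
By linearity: E[X] = Σ_H E[X_H] = 2027025 · p^{8} = 2027025 · 815730721/4294967296 = 1653506564735025/4294967296.
Numerically: E[X] ≈ 3.8499e+05.

E[X] = 2027025 · (13/16)^{8} = 1653506564735025/4294967296 ≈ 3.8499e+05.


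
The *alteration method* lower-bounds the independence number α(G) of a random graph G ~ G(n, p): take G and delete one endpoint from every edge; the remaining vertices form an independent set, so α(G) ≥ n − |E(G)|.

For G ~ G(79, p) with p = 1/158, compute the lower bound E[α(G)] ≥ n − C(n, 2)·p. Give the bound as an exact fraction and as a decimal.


E[|E(G)|] = C(79, 2)·p = 3081 · (1/158) = 39/2.
E[α(G)] ≥ n − E[|E(G)|] = 79 − 39/2 = 119/2.
Numerically: ≈ 59.5000.
(This is only a lower bound; the true E[α(G)] may be larger.)

E[α(G)] ≥ 119/2 ≈ 59.5000.


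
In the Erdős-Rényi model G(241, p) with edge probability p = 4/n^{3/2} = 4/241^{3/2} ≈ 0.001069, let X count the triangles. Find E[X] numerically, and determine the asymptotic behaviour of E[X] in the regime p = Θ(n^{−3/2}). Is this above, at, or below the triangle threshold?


Number of potential triangles: C(241, 3) = 2303960.
Each occurs with probability p³ ≈ (0.001069)³ ≈ 1.222090e-09.
By linearity: E[X] = C(241, 3)·p³ ≈ 2303960 · 1.222090e-09 ≈ 0.0028.
Since α = 3/2 > 1, p = c/n^{3/2} = o(1/n) is below the triangle threshold p ~ 1/n. Asymptotically E[X] ~ (c³/6)·n^{3(1−α)} = (4³/6)·n^{-1.5} → 0, so by Markov's inequality G has no triangles w.h.p.

E[X] ≈ 0.0028; in regime p = Θ(1/n^{3/2}) E[X] tends to 0 (below the triangle threshold p ~ 1/n).


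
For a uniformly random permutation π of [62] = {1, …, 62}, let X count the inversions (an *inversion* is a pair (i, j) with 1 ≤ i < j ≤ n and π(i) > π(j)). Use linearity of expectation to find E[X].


Write X = Σ X_I over the C(62, 2) = 1891 pairs i < j, with X_I the indicator of one inversion.
There are 1891 indicators.
For each fixed pair i < j, the values π(i) and π(j) are two distinct elements of {1, …, 62} in uniformly random order; by symmetry P[π(i) > π(j)] = 1/2.
By linearity: E[X] = 1891 · (1/2) = C(62, 2) · (1/2) = 1891/2 = 1891/2 ≈ 945.5000.

E[X] = 1891/2 = 945.5000.


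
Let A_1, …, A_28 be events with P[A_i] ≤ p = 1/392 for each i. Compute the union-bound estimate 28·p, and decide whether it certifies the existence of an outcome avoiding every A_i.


Union bound: P[∪_{i=1}^{28} A_i] ≤ Σ_i P[A_i] ≤ 28·p = 28·(1/392) = 1/14.
Numerically: 1/14 ≈ 0.071.
Is 1/14 < 1? YES.
Since P[∪ A_i] ≤ 1/14 < 1, the complement has P[∩ A_i^c] ≥ 1 − 1/14 = 13/14 > 0, so some outcome avoids every A_i.

28·p = 1/14 ≈ 0.071; existence CERTIFIED by the union bound.


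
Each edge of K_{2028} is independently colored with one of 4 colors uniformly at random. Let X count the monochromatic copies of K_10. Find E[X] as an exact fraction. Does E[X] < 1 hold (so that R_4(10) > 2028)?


E[X] = C(2028, 10) · 4^{1 − 45} = 317149973285521499299300410 · 4^{−44} = 317149973285521499299300410/309485009821345068724781056.
As a reduced fraction: E[X] = 158574986642760749649650205/154742504910672534362390528 ≈ 1.0248.
Is E[X] < 1? NO.
Since E[X] ≥ 1, the first-moment bound is inconclusive at n = 2028; it does NOT by itself certify R_4(10) > 2028.

E[X] = 158574986642760749649650205/154742504910672534362390528 ≈ 1.0248; E[X] ≥ 1; first-moment method inconclusive here.


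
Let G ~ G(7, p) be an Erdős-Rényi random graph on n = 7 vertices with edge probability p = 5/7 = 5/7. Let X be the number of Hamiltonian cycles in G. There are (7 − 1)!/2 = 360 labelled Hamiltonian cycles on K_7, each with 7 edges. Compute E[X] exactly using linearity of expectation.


K_7 has (7 − 1)!/2 = 360 labelled Hamiltonian cycles.
For each such Hamiltonian cycle H, let X_H = 1 if all 7 edges of H are present in G. Then P[X_H = 1] = p^{7} = (5/7)^{7} = 78125/823543.
By linearity: E[X] = Σ_H E[X_H] = 360 · p^{7} = 360 · 78125/823543 = 28125000/823543.
Numerically: E[X] ≈ 34.1512.

E[X] = 360 · (5/7)^{7} = 28125000/823543 ≈ 34.1512.


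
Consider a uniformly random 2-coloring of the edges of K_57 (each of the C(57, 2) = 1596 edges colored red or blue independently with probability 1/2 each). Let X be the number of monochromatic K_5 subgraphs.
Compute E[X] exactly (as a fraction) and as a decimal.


Let X = Σ_S X_S over the C(57, 5) = 4187106 subsets S of size 5, where X_S = 1 if the K_5 on S is monochromatic.
For a fixed S, the K_5 on S has C(5, 2) = 10 edges. P[all 10 edges red] = (1/2)^10, and likewise for blue, so P[monochromatic] = 2·(1/2)^10 = 2^{1 − 10} = 1/512.
By linearity: E[X] = C(57, 5) · 2^{1 − 10} = 4187106 · 1/512 = 2093553/256.
Numerically: E[X] ≈ 8177.941.

E[X] = C(57,5)·2^(1−C(5,2)) = 2093553/256 ≈ 8177.941.


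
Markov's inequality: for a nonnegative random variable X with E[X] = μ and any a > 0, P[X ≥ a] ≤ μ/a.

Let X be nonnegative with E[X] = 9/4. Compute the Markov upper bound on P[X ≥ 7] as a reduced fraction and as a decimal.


μ = E[X] = 9/4, a = 7.
Markov: P[X ≥ 7] ≤ μ/a = (9/4)/7 = 9/28.
Numerically: ≈ 0.321429.
(Since a = 7 > μ = 2.250000, the bound 9/28 is < 1 and informative.)

P[X ≥ 7] ≤ 9/28 ≈ 0.321429.


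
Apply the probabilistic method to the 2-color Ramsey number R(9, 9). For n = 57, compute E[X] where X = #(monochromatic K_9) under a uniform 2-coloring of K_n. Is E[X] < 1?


E[X] = C(57, 9) · 2^{1 − 36} = 8996462475 · 2^{−35} = 8996462475/34359738368.
As a reduced fraction: E[X] = 8996462475/34359738368 ≈ 0.261832.
Is E[X] < 1? YES.
Since E[X] < 1, there exists a 2-coloring of K_{57} with no monochromatic K_9; hence R(9, 9) > 57.

E[X] = 8996462475/34359738368 ≈ 0.261832; E[X] < 1, so R(9, 9) > 57.


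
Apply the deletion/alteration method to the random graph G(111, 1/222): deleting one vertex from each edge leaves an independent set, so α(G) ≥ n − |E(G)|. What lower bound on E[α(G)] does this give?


E[|E(G)|] = C(111, 2)·p = 6105 · (1/222) = 55/2.
E[α(G)] ≥ n − E[|E(G)|] = 111 − 55/2 = 167/2.
Numerically: ≈ 83.500000.
(This is only a lower bound; the true E[α(G)] may be larger.)

E[α(G)] ≥ 167/2 ≈ 83.500000.


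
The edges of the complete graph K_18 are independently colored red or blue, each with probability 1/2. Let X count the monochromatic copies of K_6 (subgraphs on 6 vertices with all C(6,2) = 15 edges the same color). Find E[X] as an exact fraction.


Let X = Σ_S X_S over the C(18, 6) = 18564 subsets S of size 6, where X_S = 1 if the K_6 on S is monochromatic.
For a fixed S, the K_6 on S has C(6, 2) = 15 edges. P[all 15 edges red] = (1/2)^15, and likewise for blue, so P[monochromatic] = 2·(1/2)^15 = 2^{1 − 15} = 1/16384.
By linearity of expectation: E[X] = C(18, 6) · 2^{1 − 15} = 18564 · 1/16384 = 4641/4096.
Numerically: E[X] ≈ 1.1331.

E[X] = C(18,6)·2^(1−C(6,2)) = 4641/4096 ≈ 1.1331.


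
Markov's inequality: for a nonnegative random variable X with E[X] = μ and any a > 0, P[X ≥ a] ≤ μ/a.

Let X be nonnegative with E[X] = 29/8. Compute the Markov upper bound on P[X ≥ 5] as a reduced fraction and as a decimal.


μ = E[X] = 29/8, a = 5.
Markov: P[X ≥ 5] ≤ μ/a = (29/8)/5 = 29/40.
Numerically: ≈ 0.725.
(Since a = 5 > μ = 3.625, the bound 29/40 is < 1 and informative.)

P[X ≥ 5] ≤ 29/40 ≈ 0.725.


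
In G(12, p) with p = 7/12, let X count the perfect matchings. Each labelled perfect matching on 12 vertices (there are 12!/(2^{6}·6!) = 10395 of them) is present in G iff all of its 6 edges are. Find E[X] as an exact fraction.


K_12 has 12!/(2^{6}·6!) = 10395 labelled perfect matchings.
For each such perfect matching H, let X_H = 1 if all 6 edges of H are present in G. Then P[X_H = 1] = p^{6} = (7/12)^{6} = 117649/2985984.
By linearity: E[X] = Σ_H E[X_H] = 10395 · p^{6} = 10395 · 117649/2985984 = 45294865/110592.
Numerically: E[X] ≈ 409.6.

E[X] = 10395 · (7/12)^{6} = 45294865/110592 ≈ 409.6.


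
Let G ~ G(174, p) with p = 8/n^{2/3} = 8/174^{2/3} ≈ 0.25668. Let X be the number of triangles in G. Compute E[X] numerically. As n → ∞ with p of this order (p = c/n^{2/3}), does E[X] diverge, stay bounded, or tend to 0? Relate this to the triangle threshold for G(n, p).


Number of potential triangles: C(174, 3) = 862924.
Each occurs with probability p³ ≈ (0.25668)³ ≈ 1.6911085e-02.
By linearity: E[X] = C(174, 3)·p³ ≈ 862924 · 1.6911085e-02 ≈ 14592.98084.
Since α = 2/3 < 1, p = c/n^{2/3} ≫ 1/n is above the triangle threshold p ~ 1/n. Asymptotically E[X] ~ (c³/6)·n^{3(1−α)} = (8³/6)·n^{1} → ∞; triangles are abundant w.h.p.

E[X] ≈ 14592.98084; in regime p = Θ(1/n^{2/3}) E[X] diverges (above the triangle threshold p ~ 1/n).


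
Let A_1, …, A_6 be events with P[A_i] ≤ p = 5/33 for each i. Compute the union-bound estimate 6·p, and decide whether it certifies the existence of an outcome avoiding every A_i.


Union bound: P[∪_{i=1}^{6} A_i] ≤ Σ_i P[A_i] ≤ 6·p = 6·(5/33) = 10/11.
Numerically: 10/11 ≈ 0.909091.
Is 10/11 < 1? YES.
Since P[∪ A_i] ≤ 10/11 < 1, the complement has P[∩ A_i^c] ≥ 1 − 10/11 = 1/11 > 0, so some outcome avoids every A_i.

6·p = 10/11 ≈ 0.909091; existence CERTIFIED by the union bound.


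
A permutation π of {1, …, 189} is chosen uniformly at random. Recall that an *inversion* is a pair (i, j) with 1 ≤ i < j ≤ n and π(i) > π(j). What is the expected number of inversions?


Write X = Σ X_I over the C(189, 2) = 17766 pairs i < j, with X_I the indicator of one inversion.
There are 17766 indicators.
For each fixed pair i < j, the values π(i) and π(j) are two distinct elements of {1, …, 189} in uniformly random order; by symmetry P[π(i) > π(j)] = 1/2.
By linearity: E[X] = 17766 · (1/2) = C(189, 2) · (1/2) = 17766/2 = 8883 ≈ 8883.000.

E[X] = 8883 = 8883.000.


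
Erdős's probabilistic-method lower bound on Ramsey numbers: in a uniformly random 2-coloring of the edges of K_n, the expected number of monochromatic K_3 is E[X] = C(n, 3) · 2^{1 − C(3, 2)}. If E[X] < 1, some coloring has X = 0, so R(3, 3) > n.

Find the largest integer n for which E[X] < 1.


We need C(n, 3) · 2^{1 − 3} < 1, i.e. C(n, 3) < 2^{3 − 1} = 4.
Check values of n near the boundary:
  n = 3: C(3, 3) = 1; 1 < 4? YES
  n = 4: C(4, 3) = 4; 4 < 4? NO
  n = 5: C(5, 3) = 10; 10 < 4? NO
  n = 6: C(6, 3) = 20; 20 < 4? NO
The largest n with C(n, 3) < 4 is n = 3 (where E[X] = 1/4 ≈ 0.250). Hence R(3, 3) > 3, i.e. R(3, 3) ≥ 4.

Largest n = 3; hence R(3, 3) > 3.


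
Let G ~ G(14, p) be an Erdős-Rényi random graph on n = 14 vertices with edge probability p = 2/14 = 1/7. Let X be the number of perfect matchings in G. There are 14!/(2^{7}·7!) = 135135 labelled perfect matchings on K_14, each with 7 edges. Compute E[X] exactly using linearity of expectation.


K_14 has 14!/(2^{7}·7!) = 135135 labelled perfect matchings.
For each such perfect matching H, let X_H = 1 if all 7 edges of H are present in G. Then P[X_H = 1] = p^{7} = (1/7)^{7} = 1/823543.
By linearity of expectation: E[X] = Σ_H E[X_H] = 135135 · p^{7} = 135135 · 1/823543 = 19305/117649.
Numerically: E[X] ≈ 0.16409.

E[X] = 135135 · (1/7)^{7} = 19305/117649 ≈ 0.16409.


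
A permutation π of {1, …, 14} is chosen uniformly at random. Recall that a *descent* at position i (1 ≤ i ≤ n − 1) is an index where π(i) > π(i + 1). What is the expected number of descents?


Write X = Σ X_I over i = 1, …, 13, with X_I the indicator of one descent.
There are 13 indicators.
For each fixed i, the pair (π(i), π(i+1)) is a uniformly random ordered pair of distinct values from {1, …, 14}; by symmetry P[π(i) > π(i+1)] = 1/2.
By linearity: E[X] = 13 · (1/2) = (14 − 1) · (1/2) = 13/2 ≈ 6.500000.

E[X] = 13/2 = 6.500000.


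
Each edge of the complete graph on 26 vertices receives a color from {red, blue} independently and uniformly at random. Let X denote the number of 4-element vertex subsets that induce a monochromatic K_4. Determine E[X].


Let X = Σ_S X_S over the C(26, 4) = 14950 subsets S of size 4, where X_S = 1 if the K_4 on S is monochromatic.
For a fixed S, the K_4 on S has C(4, 2) = 6 edges. P[all 6 edges red] = (1/2)^6, and likewise for blue, so P[monochromatic] = 2·(1/2)^6 = 2^{1 − 6} = 1/32.
By linearity of expectation: E[X] = C(26, 4) · 2^{1 − 6} = 14950 · 1/32 = 7475/16.
Numerically: E[X] ≈ 467.1875.

E[X] = C(26,4)·2^(1−C(4,2)) = 7475/16 ≈ 467.1875.
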